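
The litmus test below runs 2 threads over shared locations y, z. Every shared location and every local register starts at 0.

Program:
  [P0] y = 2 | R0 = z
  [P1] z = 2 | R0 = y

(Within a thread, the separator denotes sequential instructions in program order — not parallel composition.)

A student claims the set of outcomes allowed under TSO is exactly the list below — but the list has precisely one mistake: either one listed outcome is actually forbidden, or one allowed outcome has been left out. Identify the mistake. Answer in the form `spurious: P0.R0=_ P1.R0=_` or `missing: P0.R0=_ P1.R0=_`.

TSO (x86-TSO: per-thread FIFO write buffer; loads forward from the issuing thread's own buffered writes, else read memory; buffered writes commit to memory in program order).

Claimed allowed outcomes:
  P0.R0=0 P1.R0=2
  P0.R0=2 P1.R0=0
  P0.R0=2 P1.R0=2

outcome vector order: (P0.R0,P1.R0)
[TSO] allowed = {0/0; 0/2; 2/0; 2/2}
TSO∖claimed = {0/0}

missing: P0.R0=0 P1.R0=0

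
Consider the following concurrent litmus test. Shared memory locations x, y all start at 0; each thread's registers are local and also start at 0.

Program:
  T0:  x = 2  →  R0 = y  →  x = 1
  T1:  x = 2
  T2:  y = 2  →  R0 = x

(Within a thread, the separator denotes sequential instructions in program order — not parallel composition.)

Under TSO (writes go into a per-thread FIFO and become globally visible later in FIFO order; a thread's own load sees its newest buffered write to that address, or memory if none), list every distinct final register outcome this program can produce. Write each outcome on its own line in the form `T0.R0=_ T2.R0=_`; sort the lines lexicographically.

T0.R0=0 T2.R0=0
T0.R0=0 T2.R0=1
T0.R0=0 T2.R0=2
T0.R0=2 T2.R0=0
T0.R0=2 T2.R0=1
T0.R0=2 T2.R0=2

outcome vector order: (T0.R0,T2.R0)
|TSO outcomes| = 6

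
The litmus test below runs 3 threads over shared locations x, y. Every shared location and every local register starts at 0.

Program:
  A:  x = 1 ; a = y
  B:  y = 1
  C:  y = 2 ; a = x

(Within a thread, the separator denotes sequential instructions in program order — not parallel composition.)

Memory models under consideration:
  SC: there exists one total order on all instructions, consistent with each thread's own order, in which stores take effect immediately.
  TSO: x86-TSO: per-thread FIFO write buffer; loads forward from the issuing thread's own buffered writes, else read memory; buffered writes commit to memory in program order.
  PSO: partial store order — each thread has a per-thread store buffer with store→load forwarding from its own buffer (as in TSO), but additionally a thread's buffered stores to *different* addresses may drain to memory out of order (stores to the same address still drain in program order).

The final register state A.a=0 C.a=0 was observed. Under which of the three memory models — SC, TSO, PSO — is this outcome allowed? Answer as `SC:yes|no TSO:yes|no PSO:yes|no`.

SC:no TSO:yes PSO:yes

outcome vector order: (A.a,C.a)
SC: 5 outcomes — {(0,1); (1,0); (1,1); (2,0); (2,1)}
TSO: 6 outcomes — {(0,0); (0,1); (1,0); (1,1); (2,0); (2,1)}
PSO: 6 outcomes — {(0,0); (0,1); (1,0); (1,1); (2,0); (2,1)}
target (0,0) ∈ {TSO,PSO}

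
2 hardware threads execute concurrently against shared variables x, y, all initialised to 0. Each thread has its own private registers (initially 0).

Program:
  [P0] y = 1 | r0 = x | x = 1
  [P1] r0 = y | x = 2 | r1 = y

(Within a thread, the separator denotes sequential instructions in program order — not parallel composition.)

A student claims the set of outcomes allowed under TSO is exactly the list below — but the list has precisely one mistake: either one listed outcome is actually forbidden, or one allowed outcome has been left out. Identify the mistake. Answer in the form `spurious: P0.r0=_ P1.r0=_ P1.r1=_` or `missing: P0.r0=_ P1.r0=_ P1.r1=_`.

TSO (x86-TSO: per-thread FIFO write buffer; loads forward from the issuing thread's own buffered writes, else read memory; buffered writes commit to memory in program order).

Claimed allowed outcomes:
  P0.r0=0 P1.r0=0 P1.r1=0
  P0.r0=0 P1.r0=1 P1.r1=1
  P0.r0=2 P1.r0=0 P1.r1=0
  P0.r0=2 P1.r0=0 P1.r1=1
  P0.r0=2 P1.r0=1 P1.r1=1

missing: P0.r0=0 P1.r0=0 P1.r1=1

outcome vector order: (P0.r0,P1.r0,P1.r1)
TSO (6): (0,0,0) (0,0,1) (0,1,1) (2,0,0) (2,0,1) (2,1,1)
TSO∖claimed = {(0,0,1)}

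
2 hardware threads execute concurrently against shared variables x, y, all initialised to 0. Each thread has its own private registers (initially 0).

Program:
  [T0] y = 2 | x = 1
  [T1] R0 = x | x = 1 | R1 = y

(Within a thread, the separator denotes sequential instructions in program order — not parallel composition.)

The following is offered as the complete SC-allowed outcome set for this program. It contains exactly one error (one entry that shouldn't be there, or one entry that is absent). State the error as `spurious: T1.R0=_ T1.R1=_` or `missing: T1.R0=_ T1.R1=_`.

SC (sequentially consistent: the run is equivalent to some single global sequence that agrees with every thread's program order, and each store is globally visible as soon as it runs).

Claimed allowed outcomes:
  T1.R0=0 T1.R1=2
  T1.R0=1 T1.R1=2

missing: T1.R0=0 T1.R1=0

outcome vector order: (T1.R0,T1.R1)
SC: 3 outcomes — {<0 0> <0 2> <1 2>}
SC∖claimed = {<0 0>}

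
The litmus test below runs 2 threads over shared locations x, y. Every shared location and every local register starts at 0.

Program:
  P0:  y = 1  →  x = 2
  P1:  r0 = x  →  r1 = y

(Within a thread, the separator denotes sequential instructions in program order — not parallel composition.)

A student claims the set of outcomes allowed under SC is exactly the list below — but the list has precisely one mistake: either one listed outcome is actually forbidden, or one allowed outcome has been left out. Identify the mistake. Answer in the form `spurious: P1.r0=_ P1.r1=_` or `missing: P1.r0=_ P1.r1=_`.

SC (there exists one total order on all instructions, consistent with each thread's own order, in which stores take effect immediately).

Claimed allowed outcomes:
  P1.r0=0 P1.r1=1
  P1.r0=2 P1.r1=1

outcome vector order: (P1.r0,P1.r1)
SC (3): <0 0>, <0 1>, <2 1>
SC∖claimed = {<0 0>}

missing: P1.r0=0 P1.r1=0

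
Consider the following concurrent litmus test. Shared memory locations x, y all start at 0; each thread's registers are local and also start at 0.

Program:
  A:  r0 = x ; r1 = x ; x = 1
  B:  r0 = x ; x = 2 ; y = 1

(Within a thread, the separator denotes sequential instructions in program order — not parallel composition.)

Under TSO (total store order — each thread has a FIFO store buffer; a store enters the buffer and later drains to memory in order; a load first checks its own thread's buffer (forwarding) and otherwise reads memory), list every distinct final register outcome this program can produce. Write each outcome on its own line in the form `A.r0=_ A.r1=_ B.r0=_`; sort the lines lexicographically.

A.r0=0 A.r1=0 B.r0=0
A.r0=0 A.r1=0 B.r0=1
A.r0=0 A.r1=2 B.r0=0
A.r0=2 A.r1=2 B.r0=0

outcome vector order: (A.r0,A.r1,B.r0)
|TSO outcomes| = 4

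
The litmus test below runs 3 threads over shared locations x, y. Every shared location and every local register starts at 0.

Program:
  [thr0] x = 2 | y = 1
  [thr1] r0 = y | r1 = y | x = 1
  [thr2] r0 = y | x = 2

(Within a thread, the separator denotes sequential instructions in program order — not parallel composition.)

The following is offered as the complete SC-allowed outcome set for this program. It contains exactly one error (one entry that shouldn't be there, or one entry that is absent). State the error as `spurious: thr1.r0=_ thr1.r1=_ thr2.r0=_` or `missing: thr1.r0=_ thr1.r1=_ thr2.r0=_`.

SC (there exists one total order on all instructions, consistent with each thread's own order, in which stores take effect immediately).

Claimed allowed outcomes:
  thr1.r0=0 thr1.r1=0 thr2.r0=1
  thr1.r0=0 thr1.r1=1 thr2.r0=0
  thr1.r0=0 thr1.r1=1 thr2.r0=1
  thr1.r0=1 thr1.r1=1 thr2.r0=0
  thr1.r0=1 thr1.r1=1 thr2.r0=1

outcome vector order: (thr1.r0,thr1.r1,thr2.r0)
SC (6): 000 001 010 011 110 111
SC∖claimed = {000}

missing: thr1.r0=0 thr1.r1=0 thr2.r0=0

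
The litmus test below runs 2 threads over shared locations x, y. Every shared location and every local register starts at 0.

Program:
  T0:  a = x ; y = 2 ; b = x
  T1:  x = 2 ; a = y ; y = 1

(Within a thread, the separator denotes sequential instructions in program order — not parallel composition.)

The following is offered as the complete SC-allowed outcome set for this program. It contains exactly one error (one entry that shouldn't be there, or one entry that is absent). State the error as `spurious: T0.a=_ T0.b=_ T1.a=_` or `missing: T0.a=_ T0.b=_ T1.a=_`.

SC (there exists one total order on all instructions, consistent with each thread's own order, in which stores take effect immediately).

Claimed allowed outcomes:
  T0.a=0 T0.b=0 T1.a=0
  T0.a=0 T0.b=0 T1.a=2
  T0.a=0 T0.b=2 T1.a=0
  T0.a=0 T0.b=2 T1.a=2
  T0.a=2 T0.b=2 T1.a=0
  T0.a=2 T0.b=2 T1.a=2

outcome vector order: (T0.a,T0.b,T1.a)
SC: 5 outcomes — {<0 0 2>, <0 2 0>, <0 2 2>, <2 2 0>, <2 2 2>}
claimed∖SC = {<0 0 0>}

spurious: T0.a=0 T0.b=0 T1.a=0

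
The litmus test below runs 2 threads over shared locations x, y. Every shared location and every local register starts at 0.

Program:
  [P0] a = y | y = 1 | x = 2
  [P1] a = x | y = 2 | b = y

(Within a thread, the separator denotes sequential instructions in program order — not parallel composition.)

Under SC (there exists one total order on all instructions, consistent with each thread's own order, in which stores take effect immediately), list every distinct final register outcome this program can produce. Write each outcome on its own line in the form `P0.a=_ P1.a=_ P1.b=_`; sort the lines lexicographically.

outcome vector order: (P0.a,P1.a,P1.b)
|SC outcomes| = 5

P0.a=0 P1.a=0 P1.b=1
P0.a=0 P1.a=0 P1.b=2
P0.a=0 P1.a=2 P1.b=2
P0.a=2 P1.a=0 P1.b=1
P0.a=2 P1.a=0 P1.b=2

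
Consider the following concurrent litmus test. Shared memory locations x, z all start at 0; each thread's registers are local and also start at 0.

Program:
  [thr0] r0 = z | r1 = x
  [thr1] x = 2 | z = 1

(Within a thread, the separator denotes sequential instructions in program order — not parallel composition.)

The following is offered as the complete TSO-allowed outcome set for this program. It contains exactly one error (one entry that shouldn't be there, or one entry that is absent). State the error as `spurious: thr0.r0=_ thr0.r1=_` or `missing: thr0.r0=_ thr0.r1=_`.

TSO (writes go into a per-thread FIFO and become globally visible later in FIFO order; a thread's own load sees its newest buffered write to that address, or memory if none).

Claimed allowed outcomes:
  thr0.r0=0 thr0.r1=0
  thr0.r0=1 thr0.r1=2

outcome vector order: (thr0.r0,thr0.r1)
TSO: 3 outcomes — {00 02 12}
TSO∖claimed = {02}

missing: thr0.r0=0 thr0.r1=2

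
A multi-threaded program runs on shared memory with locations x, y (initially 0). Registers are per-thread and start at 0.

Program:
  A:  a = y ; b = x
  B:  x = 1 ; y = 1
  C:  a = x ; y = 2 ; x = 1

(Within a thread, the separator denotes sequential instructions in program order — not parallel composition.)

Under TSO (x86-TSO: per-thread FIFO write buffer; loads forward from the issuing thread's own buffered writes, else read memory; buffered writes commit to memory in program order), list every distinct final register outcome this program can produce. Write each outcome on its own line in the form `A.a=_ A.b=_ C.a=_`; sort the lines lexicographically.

outcome vector order: (A.a,A.b,C.a)
|TSO outcomes| = 9

A.a=0 A.b=0 C.a=0
A.a=0 A.b=0 C.a=1
A.a=0 A.b=1 C.a=0
A.a=0 A.b=1 C.a=1
A.a=1 A.b=1 C.a=0
A.a=1 A.b=1 C.a=1
A.a=2 A.b=0 C.a=0
A.a=2 A.b=1 C.a=0
A.a=2 A.b=1 C.a=1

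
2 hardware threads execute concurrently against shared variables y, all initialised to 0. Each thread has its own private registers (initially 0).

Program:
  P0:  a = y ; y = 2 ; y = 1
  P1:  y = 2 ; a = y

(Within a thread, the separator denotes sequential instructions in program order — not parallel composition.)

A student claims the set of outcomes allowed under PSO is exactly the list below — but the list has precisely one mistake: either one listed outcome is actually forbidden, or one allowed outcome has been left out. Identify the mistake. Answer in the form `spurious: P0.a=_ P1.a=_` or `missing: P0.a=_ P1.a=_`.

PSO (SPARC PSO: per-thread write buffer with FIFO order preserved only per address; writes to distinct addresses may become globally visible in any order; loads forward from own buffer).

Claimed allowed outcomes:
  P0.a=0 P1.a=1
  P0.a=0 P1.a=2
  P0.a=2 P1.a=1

missing: P0.a=2 P1.a=2

outcome vector order: (P0.a,P1.a)
under PSO → <0 1>; <0 2>; <2 1>; <2 2>
PSO∖claimed = {<2 2>}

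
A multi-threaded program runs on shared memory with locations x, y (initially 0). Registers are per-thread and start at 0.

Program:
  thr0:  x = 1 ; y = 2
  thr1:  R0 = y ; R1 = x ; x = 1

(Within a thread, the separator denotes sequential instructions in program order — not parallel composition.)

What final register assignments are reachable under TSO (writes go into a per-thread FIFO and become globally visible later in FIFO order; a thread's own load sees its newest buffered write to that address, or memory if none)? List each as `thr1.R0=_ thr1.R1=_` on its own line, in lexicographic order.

outcome vector order: (thr1.R0,thr1.R1)
|TSO outcomes| = 3

thr1.R0=0 thr1.R1=0
thr1.R0=0 thr1.R1=1
thr1.R0=2 thr1.R1=1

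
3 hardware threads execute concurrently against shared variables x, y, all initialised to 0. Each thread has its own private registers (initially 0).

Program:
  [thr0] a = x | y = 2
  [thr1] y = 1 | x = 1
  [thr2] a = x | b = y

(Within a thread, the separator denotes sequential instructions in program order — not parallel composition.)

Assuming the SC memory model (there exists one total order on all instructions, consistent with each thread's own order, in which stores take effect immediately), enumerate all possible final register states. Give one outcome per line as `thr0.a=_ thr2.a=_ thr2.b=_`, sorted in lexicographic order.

thr0.a=0 thr2.a=0 thr2.b=0
thr0.a=0 thr2.a=0 thr2.b=1
thr0.a=0 thr2.a=0 thr2.b=2
thr0.a=0 thr2.a=1 thr2.b=1
thr0.a=0 thr2.a=1 thr2.b=2
thr0.a=1 thr2.a=0 thr2.b=0
thr0.a=1 thr2.a=0 thr2.b=1
thr0.a=1 thr2.a=0 thr2.b=2
thr0.a=1 thr2.a=1 thr2.b=1
thr0.a=1 thr2.a=1 thr2.b=2

outcome vector order: (thr0.a,thr2.a,thr2.b)
|SC outcomes| = 10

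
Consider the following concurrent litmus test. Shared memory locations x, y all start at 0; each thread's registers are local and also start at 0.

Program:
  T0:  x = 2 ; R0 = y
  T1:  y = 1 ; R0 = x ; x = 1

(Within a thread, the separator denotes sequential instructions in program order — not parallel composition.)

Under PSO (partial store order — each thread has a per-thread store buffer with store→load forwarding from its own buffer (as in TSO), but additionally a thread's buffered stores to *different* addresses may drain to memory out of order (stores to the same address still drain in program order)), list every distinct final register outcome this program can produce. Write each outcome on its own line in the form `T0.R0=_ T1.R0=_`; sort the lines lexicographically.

outcome vector order: (T0.R0,T1.R0)
|PSO outcomes| = 4

T0.R0=0 T1.R0=0
T0.R0=0 T1.R0=2
T0.R0=1 T1.R0=0
T0.R0=1 T1.R0=2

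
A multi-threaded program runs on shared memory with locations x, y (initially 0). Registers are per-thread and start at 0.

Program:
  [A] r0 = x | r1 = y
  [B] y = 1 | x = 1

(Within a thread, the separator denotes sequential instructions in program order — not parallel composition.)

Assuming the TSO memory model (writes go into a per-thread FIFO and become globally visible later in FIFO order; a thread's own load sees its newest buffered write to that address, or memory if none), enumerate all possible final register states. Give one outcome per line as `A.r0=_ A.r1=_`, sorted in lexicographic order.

A.r0=0 A.r1=0
A.r0=0 A.r1=1
A.r0=1 A.r1=1

outcome vector order: (A.r0,A.r1)
|TSO outcomes| = 3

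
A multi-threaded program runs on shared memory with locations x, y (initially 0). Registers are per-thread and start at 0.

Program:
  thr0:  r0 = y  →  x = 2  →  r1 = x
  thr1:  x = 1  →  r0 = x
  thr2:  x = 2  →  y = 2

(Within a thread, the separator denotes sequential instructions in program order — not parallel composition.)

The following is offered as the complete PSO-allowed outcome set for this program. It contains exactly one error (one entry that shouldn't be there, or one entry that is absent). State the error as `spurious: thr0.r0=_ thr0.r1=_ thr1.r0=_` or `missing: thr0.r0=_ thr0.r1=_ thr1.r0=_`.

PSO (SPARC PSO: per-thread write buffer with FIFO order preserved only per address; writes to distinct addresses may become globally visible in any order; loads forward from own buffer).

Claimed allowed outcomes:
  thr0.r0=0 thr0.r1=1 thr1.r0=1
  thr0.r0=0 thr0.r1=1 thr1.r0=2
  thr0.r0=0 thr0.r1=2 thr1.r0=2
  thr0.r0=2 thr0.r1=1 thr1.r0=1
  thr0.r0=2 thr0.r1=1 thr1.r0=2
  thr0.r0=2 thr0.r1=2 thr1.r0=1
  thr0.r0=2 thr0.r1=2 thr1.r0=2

missing: thr0.r0=0 thr0.r1=2 thr1.r0=1

outcome vector order: (thr0.r0,thr0.r1,thr1.r0)
[PSO] allowed = {(0,1,1); (0,1,2); (0,2,1); (0,2,2); (2,1,1); (2,1,2); (2,2,1); (2,2,2)}
PSO∖claimed = {(0,2,1)}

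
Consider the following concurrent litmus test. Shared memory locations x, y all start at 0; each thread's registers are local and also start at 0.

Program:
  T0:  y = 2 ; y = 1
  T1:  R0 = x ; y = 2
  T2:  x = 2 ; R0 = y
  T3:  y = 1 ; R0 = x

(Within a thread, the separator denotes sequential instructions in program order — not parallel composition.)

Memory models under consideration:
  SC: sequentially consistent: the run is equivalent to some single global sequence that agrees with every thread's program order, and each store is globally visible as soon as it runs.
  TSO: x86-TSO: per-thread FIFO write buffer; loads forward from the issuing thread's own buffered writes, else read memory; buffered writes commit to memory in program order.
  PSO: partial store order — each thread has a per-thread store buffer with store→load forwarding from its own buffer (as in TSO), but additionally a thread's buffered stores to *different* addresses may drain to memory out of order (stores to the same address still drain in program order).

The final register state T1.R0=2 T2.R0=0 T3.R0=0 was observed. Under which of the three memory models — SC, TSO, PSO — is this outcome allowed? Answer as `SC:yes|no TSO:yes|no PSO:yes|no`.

SC:no TSO:yes PSO:yes

outcome vector order: (T1.R0,T2.R0,T3.R0)
[SC] allowed = {002 010 012 020 022 202 210 212 220 222}
[TSO] allowed = {000 002 010 012 020 022 200 202 210 212 220 222}
[PSO] allowed = {000 002 010 012 020 022 200 202 210 212 220 222}
target 200 ∈ {TSO,PSO}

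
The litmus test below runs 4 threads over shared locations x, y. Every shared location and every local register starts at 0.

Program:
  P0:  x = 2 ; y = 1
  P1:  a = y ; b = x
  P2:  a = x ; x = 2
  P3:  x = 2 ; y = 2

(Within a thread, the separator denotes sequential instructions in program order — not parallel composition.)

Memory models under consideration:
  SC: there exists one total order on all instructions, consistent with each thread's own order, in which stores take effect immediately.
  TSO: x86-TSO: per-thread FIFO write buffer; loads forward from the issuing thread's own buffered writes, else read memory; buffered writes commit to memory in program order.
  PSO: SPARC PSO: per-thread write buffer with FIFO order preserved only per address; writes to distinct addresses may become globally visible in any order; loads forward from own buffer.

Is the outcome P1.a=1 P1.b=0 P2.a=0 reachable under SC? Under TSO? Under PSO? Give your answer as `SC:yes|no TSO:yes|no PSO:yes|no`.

outcome vector order: (P1.a,P1.b,P2.a)
SC: 8 outcomes — {<0 0 0>, <0 0 2>, <0 2 0>, <0 2 2>, <1 2 0>, <1 2 2>, <2 2 0>, <2 2 2>}
TSO: 8 outcomes — {<0 0 0>, <0 0 2>, <0 2 0>, <0 2 2>, <1 2 0>, <1 2 2>, <2 2 0>, <2 2 2>}
PSO: 12 outcomes — {<0 0 0>, <0 0 2>, <0 2 0>, <0 2 2>, <1 0 0>, <1 0 2>, <1 2 0>, <1 2 2>, <2 0 0>, <2 0 2>, <2 2 0>, <2 2 2>}
target <1 0 0> ∈ {PSO}

SC:no TSO:no PSO:yes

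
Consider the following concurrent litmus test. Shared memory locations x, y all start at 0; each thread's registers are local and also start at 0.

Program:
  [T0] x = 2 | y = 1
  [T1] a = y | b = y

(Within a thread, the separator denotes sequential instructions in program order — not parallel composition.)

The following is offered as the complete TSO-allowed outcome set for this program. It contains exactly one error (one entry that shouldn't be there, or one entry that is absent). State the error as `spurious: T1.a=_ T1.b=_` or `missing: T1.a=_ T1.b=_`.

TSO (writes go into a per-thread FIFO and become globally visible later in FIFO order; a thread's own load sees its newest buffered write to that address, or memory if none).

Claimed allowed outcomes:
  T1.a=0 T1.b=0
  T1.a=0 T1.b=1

outcome vector order: (T1.a,T1.b)
TSO: 3 outcomes — {<0 0>, <0 1>, <1 1>}
TSO∖claimed = {<1 1>}

missing: T1.a=1 T1.b=1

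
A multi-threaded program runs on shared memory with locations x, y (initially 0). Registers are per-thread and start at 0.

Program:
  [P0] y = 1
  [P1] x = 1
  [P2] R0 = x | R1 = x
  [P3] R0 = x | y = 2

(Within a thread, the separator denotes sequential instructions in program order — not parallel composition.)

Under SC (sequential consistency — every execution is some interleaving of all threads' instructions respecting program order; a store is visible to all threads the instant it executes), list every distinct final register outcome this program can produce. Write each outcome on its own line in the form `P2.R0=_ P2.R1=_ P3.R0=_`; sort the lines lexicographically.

P2.R0=0 P2.R1=0 P3.R0=0
P2.R0=0 P2.R1=0 P3.R0=1
P2.R0=0 P2.R1=1 P3.R0=0
P2.R0=0 P2.R1=1 P3.R0=1
P2.R0=1 P2.R1=1 P3.R0=0
P2.R0=1 P2.R1=1 P3.R0=1

outcome vector order: (P2.R0,P2.R1,P3.R0)
|SC outcomes| = 6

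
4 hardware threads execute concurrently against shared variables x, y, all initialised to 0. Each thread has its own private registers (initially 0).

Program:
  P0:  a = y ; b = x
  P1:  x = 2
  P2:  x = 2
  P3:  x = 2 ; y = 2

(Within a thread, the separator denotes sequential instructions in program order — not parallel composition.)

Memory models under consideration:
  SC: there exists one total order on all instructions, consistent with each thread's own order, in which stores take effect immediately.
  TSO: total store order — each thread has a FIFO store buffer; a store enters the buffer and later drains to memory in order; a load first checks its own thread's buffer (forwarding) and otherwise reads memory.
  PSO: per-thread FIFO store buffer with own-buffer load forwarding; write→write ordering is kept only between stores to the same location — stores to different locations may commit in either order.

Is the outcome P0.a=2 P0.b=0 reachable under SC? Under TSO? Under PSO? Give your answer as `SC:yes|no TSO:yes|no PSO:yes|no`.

SC:no TSO:no PSO:yes

outcome vector order: (P0.a,P0.b)
SC (3): 0/0; 0/2; 2/2
TSO (3): 0/0; 0/2; 2/2
PSO (4): 0/0; 0/2; 2/0; 2/2
target 2/0 ∈ {PSO}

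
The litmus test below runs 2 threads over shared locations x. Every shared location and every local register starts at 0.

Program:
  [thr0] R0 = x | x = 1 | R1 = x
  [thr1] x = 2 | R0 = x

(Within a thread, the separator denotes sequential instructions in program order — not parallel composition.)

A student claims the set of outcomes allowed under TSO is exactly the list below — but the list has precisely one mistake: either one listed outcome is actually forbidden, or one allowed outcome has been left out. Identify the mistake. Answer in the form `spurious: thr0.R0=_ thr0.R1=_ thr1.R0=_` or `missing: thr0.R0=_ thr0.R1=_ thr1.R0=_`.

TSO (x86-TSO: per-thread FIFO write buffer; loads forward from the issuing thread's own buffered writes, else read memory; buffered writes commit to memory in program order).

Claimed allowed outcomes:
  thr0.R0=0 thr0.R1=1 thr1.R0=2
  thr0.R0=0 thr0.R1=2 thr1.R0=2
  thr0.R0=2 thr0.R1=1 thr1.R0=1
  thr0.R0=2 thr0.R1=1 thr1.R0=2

outcome vector order: (thr0.R0,thr0.R1,thr1.R0)
under TSO → 011, 012, 022, 211, 212
TSO∖claimed = {011}

missing: thr0.R0=0 thr0.R1=1 thr1.R0=1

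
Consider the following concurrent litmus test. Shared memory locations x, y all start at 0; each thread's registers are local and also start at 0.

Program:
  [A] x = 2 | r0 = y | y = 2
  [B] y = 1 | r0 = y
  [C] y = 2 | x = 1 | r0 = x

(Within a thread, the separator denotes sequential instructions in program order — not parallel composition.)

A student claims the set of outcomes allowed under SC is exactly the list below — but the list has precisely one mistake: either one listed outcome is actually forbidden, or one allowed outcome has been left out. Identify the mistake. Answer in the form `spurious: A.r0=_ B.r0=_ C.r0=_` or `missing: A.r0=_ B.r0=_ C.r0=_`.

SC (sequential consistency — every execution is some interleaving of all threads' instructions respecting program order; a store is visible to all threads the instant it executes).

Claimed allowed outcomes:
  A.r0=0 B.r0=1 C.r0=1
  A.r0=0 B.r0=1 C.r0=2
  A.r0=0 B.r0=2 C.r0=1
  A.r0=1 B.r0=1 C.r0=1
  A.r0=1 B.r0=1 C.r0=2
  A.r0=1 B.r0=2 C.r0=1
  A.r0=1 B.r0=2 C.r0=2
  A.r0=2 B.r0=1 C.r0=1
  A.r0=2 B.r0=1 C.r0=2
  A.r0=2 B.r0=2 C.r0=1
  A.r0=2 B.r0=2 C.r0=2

spurious: A.r0=0 B.r0=1 C.r0=2

outcome vector order: (A.r0,B.r0,C.r0)
[SC] allowed = {0/1/1 0/2/1 1/1/1 1/1/2 1/2/1 1/2/2 2/1/1 2/1/2 2/2/1 2/2/2}
claimed∖SC = {0/1/2}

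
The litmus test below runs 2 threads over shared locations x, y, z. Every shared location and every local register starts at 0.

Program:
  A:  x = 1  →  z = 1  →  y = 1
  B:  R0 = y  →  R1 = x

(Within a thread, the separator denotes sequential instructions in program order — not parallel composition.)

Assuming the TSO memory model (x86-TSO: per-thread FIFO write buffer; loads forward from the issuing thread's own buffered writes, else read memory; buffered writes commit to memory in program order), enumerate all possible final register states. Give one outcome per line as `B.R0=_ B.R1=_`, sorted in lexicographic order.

outcome vector order: (B.R0,B.R1)
|TSO outcomes| = 3

B.R0=0 B.R1=0
B.R0=0 B.R1=1
B.R0=1 B.R1=1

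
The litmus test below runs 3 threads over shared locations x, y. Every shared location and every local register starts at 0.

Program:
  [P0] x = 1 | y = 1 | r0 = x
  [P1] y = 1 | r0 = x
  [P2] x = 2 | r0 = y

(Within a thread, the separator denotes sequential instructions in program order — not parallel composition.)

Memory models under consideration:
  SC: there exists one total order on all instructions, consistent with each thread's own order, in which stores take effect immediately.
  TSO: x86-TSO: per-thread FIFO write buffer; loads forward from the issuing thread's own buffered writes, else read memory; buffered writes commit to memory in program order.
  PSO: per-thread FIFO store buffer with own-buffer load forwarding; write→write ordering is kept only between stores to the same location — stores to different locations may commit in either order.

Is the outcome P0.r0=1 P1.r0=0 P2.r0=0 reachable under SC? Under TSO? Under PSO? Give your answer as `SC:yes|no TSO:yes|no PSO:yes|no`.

outcome vector order: (P0.r0,P1.r0,P2.r0)
SC: 9 outcomes — {1/0/1; 1/1/0; 1/1/1; 1/2/0; 1/2/1; 2/0/1; 2/1/1; 2/2/0; 2/2/1}
TSO: 12 outcomes — {1/0/0; 1/0/1; 1/1/0; 1/1/1; 1/2/0; 1/2/1; 2/0/0; 2/0/1; 2/1/0; 2/1/1; 2/2/0; 2/2/1}
PSO: 12 outcomes — {1/0/0; 1/0/1; 1/1/0; 1/1/1; 1/2/0; 1/2/1; 2/0/0; 2/0/1; 2/1/0; 2/1/1; 2/2/0; 2/2/1}
target 1/0/0 ∈ {TSO,PSO}

SC:no TSO:yes PSO:yes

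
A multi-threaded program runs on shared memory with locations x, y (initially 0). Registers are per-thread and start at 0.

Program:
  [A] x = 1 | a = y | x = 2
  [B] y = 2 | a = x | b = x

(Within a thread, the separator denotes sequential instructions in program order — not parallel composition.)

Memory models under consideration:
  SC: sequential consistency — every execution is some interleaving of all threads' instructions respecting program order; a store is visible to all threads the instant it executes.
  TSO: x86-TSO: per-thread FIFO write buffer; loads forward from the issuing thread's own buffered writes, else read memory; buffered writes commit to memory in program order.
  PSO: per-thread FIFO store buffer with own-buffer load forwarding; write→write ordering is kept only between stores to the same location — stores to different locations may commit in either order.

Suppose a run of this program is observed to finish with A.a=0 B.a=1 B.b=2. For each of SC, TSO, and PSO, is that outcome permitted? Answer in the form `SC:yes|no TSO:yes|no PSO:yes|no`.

SC:yes TSO:yes PSO:yes

outcome vector order: (A.a,B.a,B.b)
under SC → <0 1 1>, <0 1 2>, <0 2 2>, <2 0 0>, <2 0 1>, <2 0 2>, <2 1 1>, <2 1 2>, <2 2 2>
under TSO → <0 0 0>, <0 0 1>, <0 0 2>, <0 1 1>, <0 1 2>, <0 2 2>, <2 0 0>, <2 0 1>, <2 0 2>, <2 1 1>, <2 1 2>, <2 2 2>
under PSO → <0 0 0>, <0 0 1>, <0 0 2>, <0 1 1>, <0 1 2>, <0 2 2>, <2 0 0>, <2 0 1>, <2 0 2>, <2 1 1>, <2 1 2>, <2 2 2>
target <0 1 2> ∈ {SC,TSO,PSO}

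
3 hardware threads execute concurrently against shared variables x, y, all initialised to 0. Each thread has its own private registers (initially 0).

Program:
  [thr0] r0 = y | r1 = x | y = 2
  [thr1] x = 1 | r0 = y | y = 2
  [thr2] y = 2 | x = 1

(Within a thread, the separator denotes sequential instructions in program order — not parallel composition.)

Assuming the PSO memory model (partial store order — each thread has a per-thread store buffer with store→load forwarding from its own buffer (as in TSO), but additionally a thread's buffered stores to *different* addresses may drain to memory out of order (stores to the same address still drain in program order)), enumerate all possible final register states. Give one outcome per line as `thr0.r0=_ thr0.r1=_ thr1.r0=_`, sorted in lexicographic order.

thr0.r0=0 thr0.r1=0 thr1.r0=0
thr0.r0=0 thr0.r1=0 thr1.r0=2
thr0.r0=0 thr0.r1=1 thr1.r0=0
thr0.r0=0 thr0.r1=1 thr1.r0=2
thr0.r0=2 thr0.r1=0 thr1.r0=0
thr0.r0=2 thr0.r1=0 thr1.r0=2
thr0.r0=2 thr0.r1=1 thr1.r0=0
thr0.r0=2 thr0.r1=1 thr1.r0=2

outcome vector order: (thr0.r0,thr0.r1,thr1.r0)
|PSO outcomes| = 8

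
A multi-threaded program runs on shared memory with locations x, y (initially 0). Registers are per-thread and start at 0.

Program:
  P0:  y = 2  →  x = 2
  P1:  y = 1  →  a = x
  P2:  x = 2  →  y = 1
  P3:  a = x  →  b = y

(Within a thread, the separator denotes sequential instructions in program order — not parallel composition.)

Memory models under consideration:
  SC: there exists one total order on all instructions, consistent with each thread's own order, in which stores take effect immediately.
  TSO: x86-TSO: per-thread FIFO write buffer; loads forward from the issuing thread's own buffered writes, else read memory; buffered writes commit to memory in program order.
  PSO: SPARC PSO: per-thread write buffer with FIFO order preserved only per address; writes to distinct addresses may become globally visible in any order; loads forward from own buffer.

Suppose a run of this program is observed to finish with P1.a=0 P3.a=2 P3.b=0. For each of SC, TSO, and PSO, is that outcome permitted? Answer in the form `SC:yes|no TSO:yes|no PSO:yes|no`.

outcome vector order: (P1.a,P3.a,P3.b)
under SC → 0/0/0 0/0/1 0/0/2 0/2/1 0/2/2 2/0/0 2/0/1 2/0/2 2/2/0 2/2/1 2/2/2
under TSO → 0/0/0 0/0/1 0/0/2 0/2/0 0/2/1 0/2/2 2/0/0 2/0/1 2/0/2 2/2/0 2/2/1 2/2/2
under PSO → 0/0/0 0/0/1 0/0/2 0/2/0 0/2/1 0/2/2 2/0/0 2/0/1 2/0/2 2/2/0 2/2/1 2/2/2
target 0/2/0 ∈ {TSO,PSO}

SC:no TSO:yes PSO:yes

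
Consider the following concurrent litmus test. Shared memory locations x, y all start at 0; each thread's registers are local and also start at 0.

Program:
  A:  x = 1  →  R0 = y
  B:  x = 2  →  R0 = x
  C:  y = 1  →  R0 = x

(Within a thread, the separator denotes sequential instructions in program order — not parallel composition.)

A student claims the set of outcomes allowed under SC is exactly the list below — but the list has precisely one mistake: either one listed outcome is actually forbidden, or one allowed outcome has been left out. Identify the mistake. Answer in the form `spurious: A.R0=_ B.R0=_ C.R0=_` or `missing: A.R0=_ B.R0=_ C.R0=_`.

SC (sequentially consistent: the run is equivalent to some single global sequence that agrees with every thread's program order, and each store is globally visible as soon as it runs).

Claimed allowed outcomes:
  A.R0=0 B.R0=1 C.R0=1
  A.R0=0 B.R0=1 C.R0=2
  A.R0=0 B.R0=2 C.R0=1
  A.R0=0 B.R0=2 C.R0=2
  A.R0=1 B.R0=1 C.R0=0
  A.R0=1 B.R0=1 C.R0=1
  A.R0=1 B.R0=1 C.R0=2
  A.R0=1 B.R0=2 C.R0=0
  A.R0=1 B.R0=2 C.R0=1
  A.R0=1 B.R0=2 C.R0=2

outcome vector order: (A.R0,B.R0,C.R0)
under SC → (0,1,1) (0,2,1) (0,2,2) (1,1,0) (1,1,1) (1,1,2) (1,2,0) (1,2,1) (1,2,2)
claimed∖SC = {(0,1,2)}

spurious: A.R0=0 B.R0=1 C.R0=2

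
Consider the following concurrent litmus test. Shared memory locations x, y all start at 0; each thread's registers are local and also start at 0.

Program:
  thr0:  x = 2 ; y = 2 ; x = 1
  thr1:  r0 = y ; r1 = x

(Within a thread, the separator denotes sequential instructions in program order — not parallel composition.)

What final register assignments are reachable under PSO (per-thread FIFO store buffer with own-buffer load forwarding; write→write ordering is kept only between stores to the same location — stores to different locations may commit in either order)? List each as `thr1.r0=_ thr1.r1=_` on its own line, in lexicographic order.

thr1.r0=0 thr1.r1=0
thr1.r0=0 thr1.r1=1
thr1.r0=0 thr1.r1=2
thr1.r0=2 thr1.r1=0
thr1.r0=2 thr1.r1=1
thr1.r0=2 thr1.r1=2

outcome vector order: (thr1.r0,thr1.r1)
|PSO outcomes| = 6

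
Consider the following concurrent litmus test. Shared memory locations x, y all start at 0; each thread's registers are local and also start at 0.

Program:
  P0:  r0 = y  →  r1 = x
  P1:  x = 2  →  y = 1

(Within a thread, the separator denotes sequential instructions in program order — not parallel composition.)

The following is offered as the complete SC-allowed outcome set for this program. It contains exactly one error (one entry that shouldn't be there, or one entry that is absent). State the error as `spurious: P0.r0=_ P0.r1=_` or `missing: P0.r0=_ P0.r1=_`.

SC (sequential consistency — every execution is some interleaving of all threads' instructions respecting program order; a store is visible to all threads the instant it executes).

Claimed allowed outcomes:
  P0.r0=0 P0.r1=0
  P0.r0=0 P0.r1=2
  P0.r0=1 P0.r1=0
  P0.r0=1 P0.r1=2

spurious: P0.r0=1 P0.r1=0

outcome vector order: (P0.r0,P0.r1)
SC: 3 outcomes — {<0 0>, <0 2>, <1 2>}
claimed∖SC = {<1 0>}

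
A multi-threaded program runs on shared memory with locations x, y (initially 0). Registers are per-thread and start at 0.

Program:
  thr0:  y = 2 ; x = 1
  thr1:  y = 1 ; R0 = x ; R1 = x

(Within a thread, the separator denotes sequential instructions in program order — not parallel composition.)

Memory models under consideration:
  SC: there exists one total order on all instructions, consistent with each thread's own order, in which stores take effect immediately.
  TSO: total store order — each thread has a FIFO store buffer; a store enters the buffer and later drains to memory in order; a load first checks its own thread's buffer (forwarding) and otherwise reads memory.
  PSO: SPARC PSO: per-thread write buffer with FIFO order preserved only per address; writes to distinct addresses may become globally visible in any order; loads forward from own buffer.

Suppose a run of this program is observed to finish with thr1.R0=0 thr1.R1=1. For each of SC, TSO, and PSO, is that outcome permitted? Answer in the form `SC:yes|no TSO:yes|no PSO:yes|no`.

SC:yes TSO:yes PSO:yes

outcome vector order: (thr1.R0,thr1.R1)
SC: 3 outcomes — {(0,0) (0,1) (1,1)}
TSO: 3 outcomes — {(0,0) (0,1) (1,1)}
PSO: 3 outcomes — {(0,0) (0,1) (1,1)}
target (0,1) ∈ {SC,TSO,PSO}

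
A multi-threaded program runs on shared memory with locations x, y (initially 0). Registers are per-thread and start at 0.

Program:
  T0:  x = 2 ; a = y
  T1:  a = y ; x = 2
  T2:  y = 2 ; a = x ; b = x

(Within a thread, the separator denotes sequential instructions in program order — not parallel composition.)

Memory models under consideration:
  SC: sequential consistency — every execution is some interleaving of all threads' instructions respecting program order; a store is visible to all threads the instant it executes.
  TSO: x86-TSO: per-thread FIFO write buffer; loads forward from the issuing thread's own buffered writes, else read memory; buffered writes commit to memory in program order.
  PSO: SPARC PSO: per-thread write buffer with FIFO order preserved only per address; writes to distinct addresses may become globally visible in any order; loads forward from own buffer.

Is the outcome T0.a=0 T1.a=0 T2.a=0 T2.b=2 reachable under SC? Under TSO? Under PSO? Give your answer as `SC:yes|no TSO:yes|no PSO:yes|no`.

outcome vector order: (T0.a,T1.a,T2.a,T2.b)
SC (8): 0022 0222 2000 2002 2022 2200 2202 2222
TSO (12): 0000 0002 0022 0200 0202 0222 2000 2002 2022 2200 2202 2222
PSO (12): 0000 0002 0022 0200 0202 0222 2000 2002 2022 2200 2202 2222
target 0002 ∈ {TSO,PSO}

SC:no TSO:yes PSO:yes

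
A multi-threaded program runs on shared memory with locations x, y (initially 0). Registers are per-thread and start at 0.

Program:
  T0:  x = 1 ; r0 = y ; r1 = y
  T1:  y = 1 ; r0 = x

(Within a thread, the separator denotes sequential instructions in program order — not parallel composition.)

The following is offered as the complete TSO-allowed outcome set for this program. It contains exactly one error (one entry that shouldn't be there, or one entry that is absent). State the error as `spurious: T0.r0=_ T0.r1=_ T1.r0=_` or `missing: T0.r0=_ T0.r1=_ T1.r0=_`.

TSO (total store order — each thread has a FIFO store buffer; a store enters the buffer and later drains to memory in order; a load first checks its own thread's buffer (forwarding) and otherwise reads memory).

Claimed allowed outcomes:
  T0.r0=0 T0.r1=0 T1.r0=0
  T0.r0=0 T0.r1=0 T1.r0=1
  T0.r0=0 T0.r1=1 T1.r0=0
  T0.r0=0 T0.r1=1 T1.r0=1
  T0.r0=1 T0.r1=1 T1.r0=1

outcome vector order: (T0.r0,T0.r1,T1.r0)
[TSO] allowed = {0/0/0; 0/0/1; 0/1/0; 0/1/1; 1/1/0; 1/1/1}
TSO∖claimed = {1/1/0}

missing: T0.r0=1 T0.r1=1 T1.r0=0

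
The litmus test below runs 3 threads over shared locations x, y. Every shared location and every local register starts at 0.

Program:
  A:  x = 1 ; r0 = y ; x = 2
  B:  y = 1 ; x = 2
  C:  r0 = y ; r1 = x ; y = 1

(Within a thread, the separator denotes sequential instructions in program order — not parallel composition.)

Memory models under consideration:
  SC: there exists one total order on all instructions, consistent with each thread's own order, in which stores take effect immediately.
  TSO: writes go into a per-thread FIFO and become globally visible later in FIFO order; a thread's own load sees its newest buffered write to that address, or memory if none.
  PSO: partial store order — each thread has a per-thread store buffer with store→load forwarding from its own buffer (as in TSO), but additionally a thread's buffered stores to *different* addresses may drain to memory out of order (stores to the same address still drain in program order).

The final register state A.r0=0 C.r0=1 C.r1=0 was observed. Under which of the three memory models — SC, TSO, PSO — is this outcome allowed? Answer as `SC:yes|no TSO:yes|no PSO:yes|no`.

SC:no TSO:yes PSO:yes

outcome vector order: (A.r0,C.r0,C.r1)
SC: 11 outcomes — {(0,0,0), (0,0,1), (0,0,2), (0,1,1), (0,1,2), (1,0,0), (1,0,1), (1,0,2), (1,1,0), (1,1,1), (1,1,2)}
TSO: 12 outcomes — {(0,0,0), (0,0,1), (0,0,2), (0,1,0), (0,1,1), (0,1,2), (1,0,0), (1,0,1), (1,0,2), (1,1,0), (1,1,1), (1,1,2)}
PSO: 12 outcomes — {(0,0,0), (0,0,1), (0,0,2), (0,1,0), (0,1,1), (0,1,2), (1,0,0), (1,0,1), (1,0,2), (1,1,0), (1,1,1), (1,1,2)}
target (0,1,0) ∈ {TSO,PSO}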